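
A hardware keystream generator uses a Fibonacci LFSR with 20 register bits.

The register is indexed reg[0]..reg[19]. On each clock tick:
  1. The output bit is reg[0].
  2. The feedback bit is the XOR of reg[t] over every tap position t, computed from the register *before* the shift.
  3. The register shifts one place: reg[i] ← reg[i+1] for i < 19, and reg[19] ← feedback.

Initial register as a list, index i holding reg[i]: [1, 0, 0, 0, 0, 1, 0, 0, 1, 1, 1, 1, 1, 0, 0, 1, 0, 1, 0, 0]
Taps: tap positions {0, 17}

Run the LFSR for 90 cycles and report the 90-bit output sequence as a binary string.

100001001111100101000000010001110111101101101001010111000011000010000101011011101101001000

step | reg (before) | out | fb
   0 | 10000100111110010100 | 1 | 0
   1 | 00001001111100101000 | 0 | 0
   2 | 00010011111001010000 | 0 | 0
   3 | 00100111110010100000 | 0 | 0
   4 | 01001111100101000000 | 0 | 0
   5 | 10011111001010000000 | 1 | 1
   6 | 00111110010100000001 | 0 | 0
   7 | 01111100101000000010 | 0 | 0
   8 | 11111001010000000100 | 1 | 0
   9 | 11110010100000001000 | 1 | 1
  10 | 11100101000000010001 | 1 | 1
  11 | 11001010000000100011 | 1 | 1
  12 | 10010100000001000111 | 1 | 0
  13 | 00101000000010001110 | 0 | 1
  14 | 01010000000100011101 | 0 | 1
  15 | 10100000001000111011 | 1 | 1
  16 | 01000000010001110111 | 0 | 1
  17 | 10000000100011101111 | 1 | 0
  18 | 00000001000111011110 | 0 | 1
  19 | 00000010001110111101 | 0 | 1
  20 | 00000100011101111011 | 0 | 0
  21 | 00001000111011110110 | 0 | 1
  22 | 00010001110111101101 | 0 | 1
  23 | 00100011101111011011 | 0 | 0
  24 | 01000111011110110110 | 0 | 1
  25 | 10001110111101101101 | 1 | 0
  26 | 00011101111011011010 | 0 | 0
  27 | 00111011110110110100 | 0 | 1
  28 | 01110111101101101001 | 0 | 0
  29 | 11101111011011010010 | 1 | 1
  30 | 11011110110110100101 | 1 | 0
  31 | 10111101101101001010 | 1 | 1
  32 | 01111011011010010101 | 0 | 1
  33 | 11110110110100101011 | 1 | 1
  34 | 11101101101001010111 | 1 | 0
  35 | 11011011010010101110 | 1 | 0
  36 | 10110110100101011100 | 1 | 0
  37 | 01101101001010111000 | 0 | 0
  38 | 11011010010101110000 | 1 | 1
  39 | 10110100101011100001 | 1 | 1
  40 | 01101001010111000011 | 0 | 0
  41 | 11010010101110000110 | 1 | 0
  42 | 10100101011100001100 | 1 | 0
  43 | 01001010111000011000 | 0 | 0
  44 | 10010101110000110000 | 1 | 1
  45 | 00101011100001100001 | 0 | 0
  46 | 01010111000011000010 | 0 | 0
  47 | 10101110000110000100 | 1 | 0
  48 | 01011100001100001000 | 0 | 0
  49 | 10111000011000010000 | 1 | 1
  50 | 01110000110000100001 | 0 | 0
  51 | 11100001100001000010 | 1 | 1
  52 | 11000011000010000101 | 1 | 0
  53 | 10000110000100001010 | 1 | 1
  54 | 00001100001000010101 | 0 | 1
  55 | 00011000010000101011 | 0 | 0
  56 | 00110000100001010110 | 0 | 1
  57 | 01100001000010101101 | 0 | 1
  58 | 11000010000101011011 | 1 | 1
  59 | 10000100001010110111 | 1 | 0
  60 | 00001000010101101110 | 0 | 1
  61 | 00010000101011011101 | 0 | 1
  62 | 00100001010110111011 | 0 | 0
  63 | 01000010101101110110 | 0 | 1
  64 | 10000101011011101101 | 1 | 0
  65 | 00001010110111011010 | 0 | 0
  66 | 00010101101110110100 | 0 | 1
  67 | 00101011011101101001 | 0 | 0
  68 | 01010110111011010010 | 0 | 0
  69 | 10101101110110100100 | 1 | 0
  70 | 01011011101101001000 | 0 | 0
  71 | 10110111011010010000 | 1 | 1
  72 | 01101110110100100001 | 0 | 0
  73 | 11011101101001000010 | 1 | 1
  74 | 10111011010010000101 | 1 | 0
  75 | 01110110100100001010 | 0 | 0
  76 | 11101101001000010100 | 1 | 0
  77 | 11011010010000101000 | 1 | 1
  78 | 10110100100001010001 | 1 | 1
  79 | 01101001000010100011 | 0 | 0
  80 | 11010010000101000110 | 1 | 0
  81 | 10100100001010001100 | 1 | 0
  82 | 01001000010100011000 | 0 | 0
  83 | 10010000101000110000 | 1 | 1
  84 | 00100001010001100001 | 0 | 0
  85 | 01000010100011000010 | 0 | 0
  86 | 10000101000110000100 | 1 | 0
  87 | 00001010001100001000 | 0 | 0
  88 | 00010100011000010000 | 0 | 0
  89 | 00101000110000100000 | 0 | 0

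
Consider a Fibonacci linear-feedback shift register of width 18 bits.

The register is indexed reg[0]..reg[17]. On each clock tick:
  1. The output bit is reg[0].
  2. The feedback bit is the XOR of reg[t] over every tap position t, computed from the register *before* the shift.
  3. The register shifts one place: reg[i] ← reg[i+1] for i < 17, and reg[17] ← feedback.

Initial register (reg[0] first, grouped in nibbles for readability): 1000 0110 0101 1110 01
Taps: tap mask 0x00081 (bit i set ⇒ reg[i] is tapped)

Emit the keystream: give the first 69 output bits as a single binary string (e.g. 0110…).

k : reg_k → out_k, fb_k
0: 100001100101111001 → 1, fb=1
1: 000011001011110011 → 0, fb=0
2: 000110010111100110 → 0, fb=1
3: 001100101111001101 → 0, fb=0
4: 011001011110011010 → 0, fb=1
5: 110010111100110101 → 1, fb=0
6: 100101111001101010 → 1, fb=0
7: 001011110011010100 → 0, fb=1
8: 010111100110101001 → 0, fb=0
9: 101111001101010010 → 1, fb=1
10: 011110011010100101 → 0, fb=1
11: 111100110101001011 → 1, fb=0
12: 111001101010010110 → 1, fb=1
13: 110011010100101101 → 1, fb=0
14: 100110101001011010 → 1, fb=1
15: 001101010010110101 → 0, fb=1
16: 011010100101101011 → 0, fb=0
17: 110101001011010110 → 1, fb=1
18: 101010010110101101 → 1, fb=0
19: 010100101101011010 → 0, fb=0
20: 101001011010110100 → 1, fb=0
21: 010010110101101000 → 0, fb=1
22: 100101101011010001 → 1, fb=1
23: 001011010110100011 → 0, fb=1
24: 010110101101000111 → 0, fb=0
25: 101101011010001110 → 1, fb=0
26: 011010110100011100 → 0, fb=1
27: 110101101000111001 → 1, fb=1
28: 101011010001110011 → 1, fb=0
29: 010110100011100110 → 0, fb=0
30: 101101000111001100 → 1, fb=1
31: 011010001110011001 → 0, fb=0
32: 110100011100110010 → 1, fb=0
33: 101000111001100100 → 1, fb=0
34: 010001110011001000 → 0, fb=1
35: 100011100110010001 → 1, fb=1
36: 000111001100100011 → 0, fb=0
37: 001110011001000110 → 0, fb=1
38: 011100110010001101 → 0, fb=1
39: 111001100100011011 → 1, fb=1
40: 110011001000110111 → 1, fb=1
41: 100110010001101111 → 1, fb=0
42: 001100100011011110 → 0, fb=0
43: 011001000110111100 → 0, fb=0
44: 110010001101111000 → 1, fb=1
45: 100100011011110001 → 1, fb=0
46: 001000110111100010 → 0, fb=1
47: 010001101111000101 → 0, fb=0
48: 100011011110001010 → 1, fb=0
49: 000110111100010100 → 0, fb=1
50: 001101111000101001 → 0, fb=1
51: 011011110001010011 → 0, fb=1
52: 110111100010100111 → 1, fb=1
53: 101111000101001111 → 1, fb=1
54: 011110001010011111 → 0, fb=0
55: 111100010100111110 → 1, fb=0
56: 111000101001111100 → 1, fb=1
57: 110001010011111001 → 1, fb=0
58: 100010100111110010 → 1, fb=1
59: 000101001111100101 → 0, fb=0
60: 001010011111001010 → 0, fb=1
61: 010100111110010101 → 0, fb=1
62: 101001111100101011 → 1, fb=0
63: 010011111001010110 → 0, fb=1
64: 100111110010101101 → 1, fb=0
65: 001111100101011010 → 0, fb=0
66: 011111001010110100 → 0, fb=0
67: 111110010101101000 → 1, fb=0
68: 111100101011010000 → 1, fb=1

100001100101111001101010010110101101000111001100100011011110001010011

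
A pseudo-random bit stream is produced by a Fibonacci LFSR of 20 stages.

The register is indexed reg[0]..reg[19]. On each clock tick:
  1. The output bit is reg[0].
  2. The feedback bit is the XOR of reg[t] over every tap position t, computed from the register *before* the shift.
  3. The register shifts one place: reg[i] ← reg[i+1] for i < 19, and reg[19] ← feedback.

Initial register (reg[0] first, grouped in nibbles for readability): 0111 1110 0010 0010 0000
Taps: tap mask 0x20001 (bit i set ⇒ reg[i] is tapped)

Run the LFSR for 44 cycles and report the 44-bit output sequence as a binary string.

01111110001000100000011100000010011011011100

tick  register→output (feedback)
  0  01111110001000100000→0 (0)
  1  11111100010001000000→1 (1)
  2  11111000100010000001→1 (1)
  3  11110001000100000011→1 (1)
  4  11100010001000000111→1 (0)
  5  11000100010000001110→1 (0)
  6  10001000100000011100→1 (0)
  7  00010001000000111000→0 (0)
  8  00100010000001110000→0 (0)
  9  01000100000011100000→0 (0)
 10  10001000000111000000→1 (1)
 11  00010000001110000001→0 (0)
 12  00100000011100000010→0 (0)
 13  01000000111000000100→0 (1)
 14  10000001110000001001→1 (1)
 15  00000011100000010011→0 (0)
 16  00000111000000100110→0 (1)
 17  00001110000001001101→0 (1)
 18  00011100000010011011→0 (0)
 19  00111000000100110110→0 (1)
 20  01110000001001101101→0 (1)
 21  11100000010011011011→1 (1)
 22  11000000100110110111→1 (0)
 23  10000001001101101110→1 (0)
 24  00000010011011011100→0 (1)
 25  00000100110110111001→0 (0)
 26  00001001101101110010→0 (0)
 27  00010011011011100100→0 (1)
 28  00100110110111001001→0 (0)
 29  01001101101110010010→0 (0)
 30  10011011011100100100→1 (0)
 31  00110110111001001000→0 (0)
 32  01101101110010010000→0 (0)
 33  11011011100100100000→1 (1)
 34  10110111001001000001→1 (1)
 35  01101110010010000011→0 (0)
 36  11011100100100000110→1 (0)
 37  10111001001000001100→1 (0)
 38  01110010010000011000→0 (0)
 39  11100100100000110000→1 (1)
 40  11001001000001100001→1 (1)
 41  10010010000011000011→1 (1)
 42  00100100000110000111→0 (1)
 43  01001000001100001111→0 (1)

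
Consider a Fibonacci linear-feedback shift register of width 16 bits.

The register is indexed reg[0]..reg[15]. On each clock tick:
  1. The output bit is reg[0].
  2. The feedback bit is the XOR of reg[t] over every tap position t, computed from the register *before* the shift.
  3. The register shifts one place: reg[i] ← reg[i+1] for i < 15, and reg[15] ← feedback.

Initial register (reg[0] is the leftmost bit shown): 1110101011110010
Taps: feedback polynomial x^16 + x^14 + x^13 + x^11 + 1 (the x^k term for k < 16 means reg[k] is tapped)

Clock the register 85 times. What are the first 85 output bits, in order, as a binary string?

1110101011110010100011000001010111100110011101011001111011100111101110101101110110000

step | reg (before) | out | fb
   0 | 1110101011110010 | 1 | 1
   1 | 1101010111100101 | 1 | 0
   2 | 1010101111001010 | 1 | 0
   3 | 0101011110010100 | 0 | 0
   4 | 1010111100101000 | 1 | 1
   5 | 0101111001010001 | 0 | 1
   6 | 1011110010100011 | 1 | 0
   7 | 0111100101000110 | 0 | 0
   8 | 1111001010001100 | 1 | 0
   9 | 1110010100011000 | 1 | 0
  10 | 1100101000110000 | 1 | 0
  11 | 1001010001100000 | 1 | 1
  12 | 0010100011000001 | 0 | 0
  13 | 0101000110000010 | 0 | 1
  14 | 1010001100000101 | 1 | 0
  15 | 0100011000001010 | 0 | 1
  16 | 1000110000010101 | 1 | 1
  17 | 0001100000101011 | 0 | 1
  18 | 0011000001010111 | 0 | 1
  19 | 0110000010101111 | 0 | 0
  20 | 1100000101011110 | 1 | 0
  21 | 1000001010111100 | 1 | 1
  22 | 0000010101111001 | 0 | 1
  23 | 0000101011110011 | 0 | 0
  24 | 0001010111100110 | 0 | 0
  25 | 0010101111001100 | 0 | 1
  26 | 0101011110011001 | 0 | 1
  27 | 1010111100110011 | 1 | 1
  28 | 0101111001100111 | 0 | 0
  29 | 1011110011001110 | 1 | 1
  30 | 0111100110011101 | 0 | 0
  31 | 1111001100111010 | 1 | 1
  32 | 1110011001110101 | 1 | 1
  33 | 1100110011101011 | 1 | 0
  34 | 1001100111010110 | 1 | 0
  35 | 0011001110101100 | 0 | 1
  36 | 0110011101011001 | 0 | 1
  37 | 1100111010110011 | 1 | 1
  38 | 1001110101100111 | 1 | 1
  39 | 0011101011001111 | 0 | 0
  40 | 0111010110011110 | 0 | 1
  41 | 1110101100111101 | 1 | 1
  42 | 1101011001111011 | 1 | 1
  43 | 1010110011110111 | 1 | 0
  44 | 0101100111101110 | 0 | 0
  45 | 1011001111011100 | 1 | 1
  46 | 0110011110111001 | 0 | 1
  47 | 1100111101110011 | 1 | 1
  48 | 1001111011100111 | 1 | 1
  49 | 0011110111001111 | 0 | 0
  50 | 0111101110011110 | 0 | 1
  51 | 1111011100111101 | 1 | 1
  52 | 1110111001111011 | 1 | 1
  53 | 1101110011110111 | 1 | 0
  54 | 1011100111101110 | 1 | 1
  55 | 0111001111011101 | 0 | 0
  56 | 1110011110111010 | 1 | 1
  57 | 1100111101110101 | 1 | 1
  58 | 1001111011101011 | 1 | 0
  59 | 0011110111010110 | 0 | 1
  60 | 0111101110101101 | 0 | 1
  61 | 1111011101011011 | 1 | 1
  62 | 1110111010110111 | 1 | 0
  63 | 1101110101101110 | 1 | 1
  64 | 1011101011011101 | 1 | 1
  65 | 0111010110111011 | 0 | 0
  66 | 1110101101110110 | 1 | 0
  67 | 1101011011101100 | 1 | 0
  68 | 1010110111011000 | 1 | 0
  69 | 0101101110110000 | 0 | 1
  70 | 1011011101100001 | 1 | 1
  71 | 0110111011000011 | 0 | 1
  72 | 1101110110000111 | 1 | 1
  73 | 1011101100001111 | 1 | 1
  74 | 0111011000011111 | 0 | 1
  75 | 1110110000111111 | 1 | 0
  76 | 1101100001111110 | 1 | 0
  77 | 1011000011111100 | 1 | 1
  78 | 0110000111111001 | 0 | 1
  79 | 1100001111110011 | 1 | 1
  80 | 1000011111100111 | 1 | 1
  81 | 0000111111001111 | 0 | 0
  82 | 0001111110011110 | 0 | 1
  83 | 0011111100111101 | 0 | 0
  84 | 0111111001111010 | 0 | 0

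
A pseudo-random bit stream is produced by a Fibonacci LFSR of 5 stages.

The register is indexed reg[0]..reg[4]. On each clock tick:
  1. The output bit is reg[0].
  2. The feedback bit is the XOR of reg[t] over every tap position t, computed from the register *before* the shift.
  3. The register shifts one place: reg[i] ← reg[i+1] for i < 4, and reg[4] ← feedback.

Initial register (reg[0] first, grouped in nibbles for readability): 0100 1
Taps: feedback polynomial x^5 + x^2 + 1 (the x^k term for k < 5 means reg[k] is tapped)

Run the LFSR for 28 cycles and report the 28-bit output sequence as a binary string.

0100101100111110001101110101

tick  register→output (feedback)
  0  01001→0 (0)
  1  10010→1 (1)
  2  00101→0 (1)
  3  01011→0 (0)
  4  10110→1 (0)
  5  01100→0 (1)
  6  11001→1 (1)
  7  10011→1 (1)
  8  00111→0 (1)
  9  01111→0 (1)
 10  11111→1 (0)
 11  11110→1 (0)
 12  11100→1 (0)
 13  11000→1 (1)
 14  10001→1 (1)
 15  00011→0 (0)
 16  00110→0 (1)
 17  01101→0 (1)
 18  11011→1 (1)
 19  10111→1 (0)
 20  01110→0 (1)
 21  11101→1 (0)
 22  11010→1 (1)
 23  10101→1 (0)
 24  01010→0 (0)
 25  10100→1 (0)
 26  01000→0 (0)
 27  10000→1 (1)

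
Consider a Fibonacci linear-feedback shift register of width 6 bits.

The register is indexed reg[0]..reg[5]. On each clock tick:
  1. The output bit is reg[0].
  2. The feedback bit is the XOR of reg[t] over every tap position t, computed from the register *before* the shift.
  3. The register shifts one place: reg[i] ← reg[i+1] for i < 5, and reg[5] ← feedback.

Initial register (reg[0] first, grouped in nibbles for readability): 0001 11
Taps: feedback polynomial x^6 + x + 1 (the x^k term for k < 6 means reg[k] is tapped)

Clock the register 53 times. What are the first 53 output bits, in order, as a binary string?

tick  register→output (feedback)
  0  000111→0 (0)
  1  001110→0 (0)
  2  011100→0 (1)
  3  111001→1 (0)
  4  110010→1 (0)
  5  100100→1 (1)
  6  001001→0 (0)
  7  010010→0 (1)
  8  100101→1 (1)
  9  001011→0 (0)
 10  010110→0 (1)
 11  101101→1 (1)
 12  011011→0 (1)
 13  110111→1 (0)
 14  101110→1 (1)
 15  011101→0 (1)
 16  111011→1 (0)
 17  110110→1 (0)
 18  101100→1 (1)
 19  011001→0 (1)
 20  110011→1 (0)
 21  100110→1 (1)
 22  001101→0 (0)
 23  011010→0 (1)
 24  110101→1 (0)
 25  101010→1 (1)
 26  010101→0 (1)
 27  101011→1 (1)
 28  010111→0 (1)
 29  101111→1 (1)
 30  011111→0 (1)
 31  111111→1 (0)
 32  111110→1 (0)
 33  111100→1 (0)
 34  111000→1 (0)
 35  110000→1 (0)
 36  100000→1 (1)
 37  000001→0 (0)
 38  000010→0 (0)
 39  000100→0 (0)
 40  001000→0 (0)
 41  010000→0 (1)
 42  100001→1 (1)
 43  000011→0 (0)
 44  000110→0 (0)
 45  001100→0 (0)
 46  011000→0 (1)
 47  110001→1 (0)
 48  100010→1 (1)
 49  000101→0 (0)
 50  001010→0 (0)
 51  010100→0 (1)
 52  101001→1 (1)

00011100100101101110110011010101111110000010000110001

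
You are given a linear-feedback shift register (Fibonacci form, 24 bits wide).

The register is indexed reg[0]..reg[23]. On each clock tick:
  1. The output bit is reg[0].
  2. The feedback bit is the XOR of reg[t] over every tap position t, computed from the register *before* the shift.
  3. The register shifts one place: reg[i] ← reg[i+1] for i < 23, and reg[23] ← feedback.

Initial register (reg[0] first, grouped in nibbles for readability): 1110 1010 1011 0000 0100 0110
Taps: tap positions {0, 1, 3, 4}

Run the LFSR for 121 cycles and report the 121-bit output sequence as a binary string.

step | reg (before) | out | fb
   0 | 111010101011000001000110 | 1 | 1
   1 | 110101010110000010001101 | 1 | 1
   2 | 101010101100000100011011 | 1 | 0
   3 | 010101011000001000110110 | 0 | 0
   4 | 101010110000010001101100 | 1 | 0
   5 | 010101100000100011011000 | 0 | 0
   6 | 101011000001000110110000 | 1 | 0
   7 | 010110000010001101100000 | 0 | 1
   8 | 101100000100011011000001 | 1 | 0
   9 | 011000001000110110000010 | 0 | 1
  10 | 110000010001101100000101 | 1 | 0
  11 | 100000100011011000001010 | 1 | 1
  12 | 000001000110110000010101 | 0 | 0
  13 | 000010001101100000101010 | 0 | 1
  14 | 000100011011000001010101 | 0 | 1
  15 | 001000110110000010101011 | 0 | 0
  16 | 010001101100000101010110 | 0 | 1
  17 | 100011011000001010101101 | 1 | 0
  18 | 000110110000010101011010 | 0 | 0
  19 | 001101100000101010110100 | 0 | 1
  20 | 011011000001010101101001 | 0 | 0
  21 | 110110000010101011010010 | 1 | 0
  22 | 101100000101010110100100 | 1 | 0
  23 | 011000001010101101001000 | 0 | 1
  24 | 110000010101011010010001 | 1 | 0
  25 | 100000101010110100100010 | 1 | 1
  26 | 000001010101101001000101 | 0 | 0
  27 | 000010101011010010001010 | 0 | 1
  28 | 000101010110100100010101 | 0 | 1
  29 | 001010101101001000101011 | 0 | 1
  30 | 010101011010010001010111 | 0 | 0
  31 | 101010110100100010101110 | 1 | 0
  32 | 010101101001000101011100 | 0 | 0
  33 | 101011010010001010111000 | 1 | 0
  34 | 010110100100010101110000 | 0 | 1
  35 | 101101001000101011100001 | 1 | 0
  36 | 011010010001010111000010 | 0 | 0
  37 | 110100100010101110000100 | 1 | 1
  38 | 101001000101011100001001 | 1 | 1
  39 | 010010001010111000010011 | 0 | 0
  40 | 100100010101110000100110 | 1 | 0
  41 | 001000101011100001001100 | 0 | 0
  42 | 010001010111000010011000 | 0 | 1
  43 | 100010101110000100110001 | 1 | 0
  44 | 000101011100001001100010 | 0 | 1
  45 | 001010111000010011000101 | 0 | 1
  46 | 010101110000100110001011 | 0 | 0
  47 | 101011100001001100010110 | 1 | 0
  48 | 010111000010011000101100 | 0 | 1
  49 | 101110000100110001011001 | 1 | 1
  50 | 011100001001100010110011 | 0 | 0
  51 | 111000010011000101100110 | 1 | 0
  52 | 110000100110001011001100 | 1 | 0
  53 | 100001001100010110011000 | 1 | 1
  54 | 000010011000101100110001 | 0 | 1
  55 | 000100110001011001100011 | 0 | 1
  56 | 001001100010110011000111 | 0 | 0
  57 | 010011000101100110001110 | 0 | 0
  58 | 100110001011001100011100 | 1 | 1
  59 | 001100010110011000111001 | 0 | 1
  60 | 011000101100110001110011 | 0 | 1
  61 | 110001011001100011100111 | 1 | 0
  62 | 100010110011000111001110 | 1 | 0
  63 | 000101100110001110011100 | 0 | 1
  64 | 001011001100011100111001 | 0 | 1
  65 | 010110011000111001110011 | 0 | 1
  66 | 101100110001110011100111 | 1 | 0
  67 | 011001100011100111001110 | 0 | 1
  68 | 110011000111001110011101 | 1 | 1
  69 | 100110001110011100111011 | 1 | 1
  70 | 001100011100111001110111 | 0 | 1
  71 | 011000111001110011101111 | 0 | 1
  72 | 110001110011100111011111 | 1 | 0
  73 | 100011100111001110111110 | 1 | 0
  74 | 000111001110011101111100 | 0 | 0
  75 | 001110011100111011111000 | 0 | 0
  76 | 011100111001110111110000 | 0 | 0
  77 | 111001110011101111100000 | 1 | 0
  78 | 110011100111011111000000 | 1 | 1
  79 | 100111001110111110000001 | 1 | 1
  80 | 001110011101111100000011 | 0 | 0
  81 | 011100111011111000000110 | 0 | 0
  82 | 111001110111110000001100 | 1 | 0
  83 | 110011101111100000011000 | 1 | 1
  84 | 100111011111000000110001 | 1 | 1
  85 | 001110111110000001100011 | 0 | 0
  86 | 011101111100000011000110 | 0 | 0
  87 | 111011111000000110001100 | 1 | 1
  88 | 110111110000001100011001 | 1 | 0
  89 | 101111100000011000110010 | 1 | 1
  90 | 011111000000110001100101 | 0 | 1
  91 | 111110000001100011001011 | 1 | 0
  92 | 111100000011000110010110 | 1 | 1
  93 | 111000000110001100101101 | 1 | 0
  94 | 110000001100011001011010 | 1 | 0
  95 | 100000011000110010110100 | 1 | 1
  96 | 000000110001100101101001 | 0 | 0
  97 | 000001100011001011010010 | 0 | 0
  98 | 000011000110010110100100 | 0 | 1
  99 | 000110001100101101001001 | 0 | 0
 100 | 001100011001011010010010 | 0 | 1
 101 | 011000110010110100100101 | 0 | 1
 102 | 110001100101101001001011 | 1 | 0
 103 | 100011001011010010010110 | 1 | 0
 104 | 000110010110100100101100 | 0 | 0
 105 | 001100101101001001011000 | 0 | 1
 106 | 011001011010010010110001 | 0 | 1
 107 | 110010110100100101100011 | 1 | 1
 108 | 100101101001001011000111 | 1 | 0
 109 | 001011010010010110001110 | 0 | 1
 110 | 010110100100101100011101 | 0 | 1
 111 | 101101001001011000111011 | 1 | 0
 112 | 011010010010110001110110 | 0 | 0
 113 | 110100100101100011101100 | 1 | 1
 114 | 101001001011000111011001 | 1 | 1
 115 | 010010010110001110110011 | 0 | 0
 116 | 100100101100011101100110 | 1 | 0
 117 | 001001011000111011001100 | 0 | 0
 118 | 010010110001110110011000 | 0 | 0
 119 | 100101100011101100110000 | 1 | 0
 120 | 001011000111011001100000 | 0 | 1

1110101010110000010001101100000101010110100100010101110000100110001011001100011100111001110111110000001100011001011010010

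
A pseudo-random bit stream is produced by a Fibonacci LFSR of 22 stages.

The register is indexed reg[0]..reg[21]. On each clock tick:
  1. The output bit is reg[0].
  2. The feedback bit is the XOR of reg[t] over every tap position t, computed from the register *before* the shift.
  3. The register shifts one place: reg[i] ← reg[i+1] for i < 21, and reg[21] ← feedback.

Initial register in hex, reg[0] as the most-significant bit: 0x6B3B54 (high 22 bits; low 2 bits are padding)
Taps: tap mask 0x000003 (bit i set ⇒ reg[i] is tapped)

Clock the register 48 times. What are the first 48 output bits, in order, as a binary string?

011010110011101101010110111101010011011111101100

k : reg_k → out_k, fb_k
0: 0110101100111011010101 → 0, fb=1
1: 1101011001110110101011 → 1, fb=0
2: 1010110011101101010110 → 1, fb=1
3: 0101100111011010101101 → 0, fb=1
4: 1011001110110101011011 → 1, fb=1
5: 0110011101101010110111 → 0, fb=1
6: 1100111011010101101111 → 1, fb=0
7: 1001110110101011011110 → 1, fb=1
8: 0011101101010110111101 → 0, fb=0
9: 0111011010101101111010 → 0, fb=1
10: 1110110101011011110101 → 1, fb=0
11: 1101101010110111101010 → 1, fb=0
12: 1011010101101111010100 → 1, fb=1
13: 0110101011011110101001 → 0, fb=1
14: 1101010110111101010011 → 1, fb=0
15: 1010101101111010100110 → 1, fb=1
16: 0101011011110101001101 → 0, fb=1
17: 1010110111101010011011 → 1, fb=1
18: 0101101111010100110111 → 0, fb=1
19: 1011011110101001101111 → 1, fb=1
20: 0110111101010011011111 → 0, fb=1
21: 1101111010100110111111 → 1, fb=0
22: 1011110101001101111110 → 1, fb=1
23: 0111101010011011111101 → 0, fb=1
24: 1111010100110111111011 → 1, fb=0
25: 1110101001101111110110 → 1, fb=0
26: 1101010011011111101100 → 1, fb=0
27: 1010100110111111011000 → 1, fb=1
28: 0101001101111110110001 → 0, fb=1
29: 1010011011111101100011 → 1, fb=1
30: 0100110111111011000111 → 0, fb=1
31: 1001101111110110001111 → 1, fb=1
32: 0011011111101100011111 → 0, fb=0
33: 0110111111011000111110 → 0, fb=1
34: 1101111110110001111101 → 1, fb=0
35: 1011111101100011111010 → 1, fb=1
36: 0111111011000111110101 → 0, fb=1
37: 1111110110001111101011 → 1, fb=0
38: 1111101100011111010110 → 1, fb=0
39: 1111011000111110101100 → 1, fb=0
40: 1110110001111101011000 → 1, fb=0
41: 1101100011111010110000 → 1, fb=0
42: 1011000111110101100000 → 1, fb=1
43: 0110001111101011000001 → 0, fb=1
44: 1100011111010110000011 → 1, fb=0
45: 1000111110101100000110 → 1, fb=1
46: 0001111101011000001101 → 0, fb=0
47: 0011111010110000011010 → 0, fb=0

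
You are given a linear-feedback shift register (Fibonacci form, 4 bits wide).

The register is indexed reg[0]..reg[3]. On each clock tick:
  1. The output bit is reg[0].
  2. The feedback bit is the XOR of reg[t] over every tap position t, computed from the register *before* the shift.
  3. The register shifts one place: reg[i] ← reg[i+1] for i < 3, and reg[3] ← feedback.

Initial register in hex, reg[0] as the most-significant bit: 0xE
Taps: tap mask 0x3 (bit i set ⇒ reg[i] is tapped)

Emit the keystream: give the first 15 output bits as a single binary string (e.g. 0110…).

111000100110101

tick  register→output (feedback)
  0  1110→1 (0)
  1  1100→1 (0)
  2  1000→1 (1)
  3  0001→0 (0)
  4  0010→0 (0)
  5  0100→0 (1)
  6  1001→1 (1)
  7  0011→0 (0)
  8  0110→0 (1)
  9  1101→1 (0)
 10  1010→1 (1)
 11  0101→0 (1)
 12  1011→1 (1)
 13  0111→0 (1)
 14  1111→1 (0)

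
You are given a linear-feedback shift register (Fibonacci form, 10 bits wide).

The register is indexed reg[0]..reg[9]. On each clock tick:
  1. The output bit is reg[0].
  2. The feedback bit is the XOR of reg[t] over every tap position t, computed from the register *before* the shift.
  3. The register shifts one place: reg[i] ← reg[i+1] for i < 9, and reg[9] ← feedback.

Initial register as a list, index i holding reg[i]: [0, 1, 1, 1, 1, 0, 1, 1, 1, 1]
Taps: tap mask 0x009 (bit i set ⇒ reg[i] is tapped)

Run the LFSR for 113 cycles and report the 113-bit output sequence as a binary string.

01111011111010010010100000011010001100101110100101101000100010110011010010100100011000011101101111000001011100101

step | reg (before) | out | fb
   0 | 0111101111 | 0 | 1
   1 | 1111011111 | 1 | 0
   2 | 1110111110 | 1 | 1
   3 | 1101111101 | 1 | 0
   4 | 1011111010 | 1 | 0
   5 | 0111110100 | 0 | 1
   6 | 1111101001 | 1 | 0
   7 | 1111010010 | 1 | 0
   8 | 1110100100 | 1 | 1
   9 | 1101001001 | 1 | 0
  10 | 1010010010 | 1 | 1
  11 | 0100100101 | 0 | 0
  12 | 1001001010 | 1 | 0
  13 | 0010010100 | 0 | 0
  14 | 0100101000 | 0 | 0
  15 | 1001010000 | 1 | 0
  16 | 0010100000 | 0 | 0
  17 | 0101000000 | 0 | 1
  18 | 1010000001 | 1 | 1
  19 | 0100000011 | 0 | 0
  20 | 1000000110 | 1 | 1
  21 | 0000001101 | 0 | 0
  22 | 0000011010 | 0 | 0
  23 | 0000110100 | 0 | 0
  24 | 0001101000 | 0 | 1
  25 | 0011010001 | 0 | 1
  26 | 0110100011 | 0 | 0
  27 | 1101000110 | 1 | 0
  28 | 1010001100 | 1 | 1
  29 | 0100011001 | 0 | 0
  30 | 1000110010 | 1 | 1
  31 | 0001100101 | 0 | 1
  32 | 0011001011 | 0 | 1
  33 | 0110010111 | 0 | 0
  34 | 1100101110 | 1 | 1
  35 | 1001011101 | 1 | 0
  36 | 0010111010 | 0 | 0
  37 | 0101110100 | 0 | 1
  38 | 1011101001 | 1 | 0
  39 | 0111010010 | 0 | 1
  40 | 1110100101 | 1 | 1
  41 | 1101001011 | 1 | 0
  42 | 1010010110 | 1 | 1
  43 | 0100101101 | 0 | 0
  44 | 1001011010 | 1 | 0
  45 | 0010110100 | 0 | 0
  46 | 0101101000 | 0 | 1
  47 | 1011010001 | 1 | 0
  48 | 0110100010 | 0 | 0
  49 | 1101000100 | 1 | 0
  50 | 1010001000 | 1 | 1
  51 | 0100010001 | 0 | 0
  52 | 1000100010 | 1 | 1
  53 | 0001000101 | 0 | 1
  54 | 0010001011 | 0 | 0
  55 | 0100010110 | 0 | 0
  56 | 1000101100 | 1 | 1
  57 | 0001011001 | 0 | 1
  58 | 0010110011 | 0 | 0
  59 | 0101100110 | 0 | 1
  60 | 1011001101 | 1 | 0
  61 | 0110011010 | 0 | 0
  62 | 1100110100 | 1 | 1
  63 | 1001101001 | 1 | 0
  64 | 0011010010 | 0 | 1
  65 | 0110100101 | 0 | 0
  66 | 1101001010 | 1 | 0
  67 | 1010010100 | 1 | 1
  68 | 0100101001 | 0 | 0
  69 | 1001010010 | 1 | 0
  70 | 0010100100 | 0 | 0
  71 | 0101001000 | 0 | 1
  72 | 1010010001 | 1 | 1
  73 | 0100100011 | 0 | 0
  74 | 1001000110 | 1 | 0
  75 | 0010001100 | 0 | 0
  76 | 0100011000 | 0 | 0
  77 | 1000110000 | 1 | 1
  78 | 0001100001 | 0 | 1
  79 | 0011000011 | 0 | 1
  80 | 0110000111 | 0 | 0
  81 | 1100001110 | 1 | 1
  82 | 1000011101 | 1 | 1
  83 | 0000111011 | 0 | 0
  84 | 0001110110 | 0 | 1
  85 | 0011101101 | 0 | 1
  86 | 0111011011 | 0 | 1
  87 | 1110110111 | 1 | 1
  88 | 1101101111 | 1 | 0
  89 | 1011011110 | 1 | 0
  90 | 0110111100 | 0 | 0
  91 | 1101111000 | 1 | 0
  92 | 1011110000 | 1 | 0
  93 | 0111100000 | 0 | 1
  94 | 1111000001 | 1 | 0
  95 | 1110000010 | 1 | 1
  96 | 1100000101 | 1 | 1
  97 | 1000001011 | 1 | 1
  98 | 0000010111 | 0 | 0
  99 | 0000101110 | 0 | 0
 100 | 0001011100 | 0 | 1
 101 | 0010111001 | 0 | 0
 102 | 0101110010 | 0 | 1
 103 | 1011100101 | 1 | 0
 104 | 0111001010 | 0 | 1
 105 | 1110010101 | 1 | 1
 106 | 1100101011 | 1 | 1
 107 | 1001010111 | 1 | 0
 108 | 0010101110 | 0 | 0
 109 | 0101011100 | 0 | 1
 110 | 1010111001 | 1 | 1
 111 | 0101110011 | 0 | 1
 112 | 1011100111 | 1 | 0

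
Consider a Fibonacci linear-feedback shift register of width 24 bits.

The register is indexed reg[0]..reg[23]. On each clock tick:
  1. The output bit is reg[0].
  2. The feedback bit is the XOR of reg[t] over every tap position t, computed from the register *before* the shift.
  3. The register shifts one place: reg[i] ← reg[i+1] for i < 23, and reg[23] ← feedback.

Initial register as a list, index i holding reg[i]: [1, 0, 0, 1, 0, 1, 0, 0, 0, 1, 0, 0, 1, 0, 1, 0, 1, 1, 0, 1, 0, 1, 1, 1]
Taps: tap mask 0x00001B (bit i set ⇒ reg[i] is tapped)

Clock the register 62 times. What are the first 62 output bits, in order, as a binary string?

10010100010010101101011101011010001001001011011010011101000000

step | reg (before) | out | fb
   0 | 100101000100101011010111 | 1 | 0
   1 | 001010001001010110101110 | 0 | 1
   2 | 010100010010101101011101 | 0 | 0
   3 | 101000100101011010111010 | 1 | 1
   4 | 010001001010110101110101 | 0 | 1
   5 | 100010010101101011101011 | 1 | 0
   6 | 000100101011010111010110 | 0 | 1
   7 | 001001010110101110101101 | 0 | 0
   8 | 010010101101011101011010 | 0 | 0
   9 | 100101011010111010110100 | 1 | 0
  10 | 001010110101110101101000 | 0 | 1
  11 | 010101101011101011010001 | 0 | 0
  12 | 101011010111010110100010 | 1 | 0
  13 | 010110101110101101000100 | 0 | 1
  14 | 101101011101011010001001 | 1 | 0
  15 | 011010111010110100010010 | 0 | 0
  16 | 110101110101101000100100 | 1 | 1
  17 | 101011101011010001001001 | 1 | 0
  18 | 010111010110100010010010 | 0 | 1
  19 | 101110101101000100100101 | 1 | 1
  20 | 011101011010001001001011 | 0 | 0
  21 | 111010110100010010010110 | 1 | 1
  22 | 110101101000100100101101 | 1 | 1
  23 | 101011010001001001011011 | 1 | 0
  24 | 010110100010010010110110 | 0 | 1
  25 | 101101000100100101101101 | 1 | 0
  26 | 011010001001001011011010 | 0 | 0
  27 | 110100010010010110110100 | 1 | 1
  28 | 101000100100101101101001 | 1 | 1
  29 | 010001001001011011010011 | 0 | 1
  30 | 100010010010110110100111 | 1 | 0
  31 | 000100100101101101001110 | 0 | 1
  32 | 001001001011011010011101 | 0 | 0
  33 | 010010010110110100111010 | 0 | 0
  34 | 100100101101101001110100 | 1 | 0
  35 | 001001011011010011101000 | 0 | 0
  36 | 010010110110100111010000 | 0 | 0
  37 | 100101101101001110100000 | 1 | 0
  38 | 001011011010011101000000 | 0 | 1
  39 | 010110110100111010000001 | 0 | 1
  40 | 101101101001110100000011 | 1 | 0
  41 | 011011010011101000000110 | 0 | 0
  42 | 110110100111010000001100 | 1 | 0
  43 | 101101001110100000011000 | 1 | 0
  44 | 011010011101000000110000 | 0 | 0
  45 | 110100111010000001100000 | 1 | 1
  46 | 101001110100000011000001 | 1 | 1
  47 | 010011101000000110000011 | 0 | 0
  48 | 100111010000001100000110 | 1 | 1
  49 | 001110100000011000001101 | 0 | 0
  50 | 011101000000110000011010 | 0 | 0
  51 | 111010000001100000110100 | 1 | 1
  52 | 110100000011000001101001 | 1 | 1
  53 | 101000000110000011010011 | 1 | 1
  54 | 010000001100000110100111 | 0 | 1
  55 | 100000011000001101001111 | 1 | 1
  56 | 000000110000011010011111 | 0 | 0
  57 | 000001100000110100111110 | 0 | 0
  58 | 000011000001101001111100 | 0 | 1
  59 | 000110000011010011111001 | 0 | 0
  60 | 001100000110100111110010 | 0 | 1
  61 | 011000001101001111100101 | 0 | 1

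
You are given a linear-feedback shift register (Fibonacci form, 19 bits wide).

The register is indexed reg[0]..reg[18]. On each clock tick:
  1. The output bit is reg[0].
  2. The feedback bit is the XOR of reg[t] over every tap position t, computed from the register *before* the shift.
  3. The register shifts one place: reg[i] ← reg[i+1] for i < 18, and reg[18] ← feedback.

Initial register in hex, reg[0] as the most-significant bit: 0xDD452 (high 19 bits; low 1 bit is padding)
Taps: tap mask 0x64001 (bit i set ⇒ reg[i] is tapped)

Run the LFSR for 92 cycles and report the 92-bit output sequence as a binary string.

11011101010001010010111001111001111000111100000110011011100001101101110011000101001011100101

tick  register→output (feedback)
  0  1101110101000101001→1 (0)
  1  1011101010001010010→1 (1)
  2  0111010100010100101→0 (1)
  3  1110101000101001011→1 (1)
  4  1101010001010010111→1 (0)
  5  1010100010100101110→1 (0)
  6  0101000101001011100→0 (1)
  7  1010001010010111001→1 (1)
  8  0100010100101110011→0 (1)
  9  1000101001011100111→1 (1)
 10  0001010010111001111→0 (0)
 11  0010100101110011110→0 (0)
 12  0101001011100111100→0 (1)
 13  1010010111001111001→1 (1)
 14  0100101110011110011→0 (1)
 15  1001011100111100111→1 (1)
 16  0010111001111001111→0 (0)
 17  0101110011110011110→0 (0)
 18  1011100111100111100→1 (0)
 19  0111001111001111000→0 (1)
 20  1110011110011110001→1 (1)
 21  1100111100111100011→1 (1)
 22  1001111001111000111→1 (1)
 23  0011110011110001111→0 (0)
 24  0111100111100011110→0 (0)
 25  1111001111000111100→1 (0)
 26  1110011110001111000→1 (0)
 27  1100111100011110000→1 (0)
 28  1001111000111100000→1 (1)
 29  0011110001111000001→0 (1)
 30  0111100011110000011→0 (0)
 31  1111000111100000110→1 (0)
 32  1110001111000001100→1 (1)
 33  1100011110000011001→1 (1)
 34  1000111100000110011→1 (0)
 35  0001111000001100110→0 (1)
 36  0011110000011001101→0 (1)
 37  0111100000110011011→0 (1)
 38  1111000001100110111→1 (0)
 39  1110000011001101110→1 (0)
 40  1100000110011011100→1 (0)
 41  1000001100110111000→1 (0)
 42  0000011001101110000→0 (1)
 43  0000110011011100001→0 (1)
 44  0001100110111000011→0 (0)
 45  0011001101110000110→0 (1)
 46  0110011011100001101→0 (1)
 47  1100110111000011011→1 (0)
 48  1001101110000110110→1 (1)
 49  0011011100001101101→0 (1)
 50  0110111000011011011→0 (1)
 51  1101110000110110111→1 (0)
 52  1011100001101101110→1 (0)
 53  0111000011011011100→0 (1)
 54  1110000110110111001→1 (1)
 55  1100001101101110011→1 (0)
 56  1000011011011100110→1 (0)
 57  0000110110111001100→0 (0)
 58  0001101101110011000→0 (1)
 59  0011011011100110001→0 (0)
 60  0110110111001100010→0 (1)
 61  1101101110011000101→1 (0)
 62  1011011100110001010→1 (0)
 63  0110111001100010100→0 (1)
 64  1101110011000101001→1 (0)
 65  1011100110001010010→1 (1)
 66  0111001100010100101→0 (1)
 67  1110011000101001011→1 (1)
 68  1100110001010010111→1 (0)
 69  1001100010100101110→1 (0)
 70  0011000101001011100→0 (1)
 71  0110001010010111001→0 (0)
 72  1100010100101110010→1 (1)
 73  1000101001011100101→1 (0)
 74  0001010010111001010→0 (1)
 75  0010100101110010101→0 (0)
 76  0101001011100101010→0 (1)
 77  1010010111001010101→1 (1)
 78  0100101110010101011→0 (0)
 79  1001011100101010110→1 (1)
 80  0010111001010101101→0 (1)
 81  0101110010101011011→0 (1)
 82  1011100101010110111→1 (0)
 83  0111001010101101110→0 (1)
 84  1110010101011011101→1 (1)
 85  1100101010110111011→1 (0)
 86  1001010101101110110→1 (1)
 87  0010101011011101101→0 (1)
 88  0101010110111011011→0 (1)
 89  1010101101110110111→1 (0)
 90  0101011011101101110→0 (1)
 91  1010110111011011101→1 (1)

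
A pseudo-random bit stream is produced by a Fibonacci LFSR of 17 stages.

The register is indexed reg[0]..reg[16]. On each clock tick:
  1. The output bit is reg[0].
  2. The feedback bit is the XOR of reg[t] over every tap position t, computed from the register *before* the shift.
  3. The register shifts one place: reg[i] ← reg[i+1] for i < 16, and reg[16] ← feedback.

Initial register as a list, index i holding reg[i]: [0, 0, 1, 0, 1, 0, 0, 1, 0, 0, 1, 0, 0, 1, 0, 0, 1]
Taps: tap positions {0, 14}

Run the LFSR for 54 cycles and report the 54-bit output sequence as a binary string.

k : reg_k → out_k, fb_k
0: 00101001001001001 → 0, fb=0
1: 01010010010010010 → 0, fb=0
2: 10100100100100100 → 1, fb=0
3: 01001001001001000 → 0, fb=0
4: 10010010010010000 → 1, fb=1
5: 00100100100100001 → 0, fb=0
6: 01001001001000010 → 0, fb=0
7: 10010010010000100 → 1, fb=0
8: 00100100100001000 → 0, fb=0
9: 01001001000010000 → 0, fb=0
10: 10010010000100000 → 1, fb=1
11: 00100100001000001 → 0, fb=0
12: 01001000010000010 → 0, fb=0
13: 10010000100000100 → 1, fb=0
14: 00100001000001000 → 0, fb=0
15: 01000010000010000 → 0, fb=0
16: 10000100000100000 → 1, fb=1
17: 00001000001000001 → 0, fb=0
18: 00010000010000010 → 0, fb=0
19: 00100000100000100 → 0, fb=1
20: 01000001000001001 → 0, fb=0
21: 10000010000010010 → 1, fb=1
22: 00000100000100101 → 0, fb=1
23: 00001000001001011 → 0, fb=0
24: 00010000010010110 → 0, fb=1
25: 00100000100101101 → 0, fb=1
26: 01000001001011011 → 0, fb=0
27: 10000010010110110 → 1, fb=0
28: 00000100101101100 → 0, fb=1
29: 00001001011011001 → 0, fb=0
30: 00010010110110010 → 0, fb=0
31: 00100101101100100 → 0, fb=1
32: 01001011011001001 → 0, fb=0
33: 10010110110010010 → 1, fb=1
34: 00101101100100101 → 0, fb=1
35: 01011011001001011 → 0, fb=0
36: 10110110010010110 → 1, fb=0
37: 01101100100101100 → 0, fb=1
38: 11011001001011001 → 1, fb=1
39: 10110010010110011 → 1, fb=1
40: 01100100101100111 → 0, fb=1
41: 11001001011001111 → 1, fb=0
42: 10010010110011110 → 1, fb=0
43: 00100101100111100 → 0, fb=1
44: 01001011001111001 → 0, fb=0
45: 10010110011110010 → 1, fb=1
46: 00101100111100101 → 0, fb=1
47: 01011001111001011 → 0, fb=0
48: 10110011110010110 → 1, fb=0
49: 01100111100101100 → 0, fb=1
50: 11001111001011001 → 1, fb=1
51: 10011110010110011 → 1, fb=1
52: 00111100101100111 → 0, fb=1
53: 01111001011001111 → 0, fb=1

001010010010010010000100000100000100101101100100101100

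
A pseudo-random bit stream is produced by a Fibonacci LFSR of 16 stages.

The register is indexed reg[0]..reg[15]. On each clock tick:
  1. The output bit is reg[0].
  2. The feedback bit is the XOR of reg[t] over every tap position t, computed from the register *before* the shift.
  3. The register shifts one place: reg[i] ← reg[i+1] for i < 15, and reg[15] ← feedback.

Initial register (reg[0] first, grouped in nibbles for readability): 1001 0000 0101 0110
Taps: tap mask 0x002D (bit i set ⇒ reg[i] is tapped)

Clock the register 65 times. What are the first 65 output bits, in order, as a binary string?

10010000010101100101100101110110110110011100000001001000110010100

tick  register→output (feedback)
  0  1001000001010110→1 (0)
  1  0010000010101100→0 (1)
  2  0100000101011001→0 (0)
  3  1000001010110010→1 (1)
  4  0000010101100101→0 (1)
  5  0000101011001011→0 (0)
  6  0001010110010110→0 (0)
  7  0010101100101100→0 (1)
  8  0101011001011001→0 (0)
  9  1010110010110010→1 (1)
 10  0101100101100101→0 (1)
 11  1011001011001011→1 (1)
 12  0110010110010111→0 (0)
 13  1100101100101110→1 (1)
 14  1001011001011101→1 (1)
 15  0010110010111011→0 (0)
 16  0101100101110110→0 (1)
 17  1011001011101101→1 (1)
 18  0110010111011011→0 (0)
 19  1100101110110110→1 (1)
 20  1001011101101101→1 (1)
 21  0010111011011011→0 (0)
 22  0101110110110110→0 (0)
 23  1011101101101100→1 (1)
 24  0111011011011001→0 (1)
 25  1110110110110011→1 (1)
 26  1101101101100111→1 (0)
 27  1011011011001110→1 (0)
 28  0110110110011100→0 (0)
 29  1101101100111000→1 (0)
 30  1011011001110000→1 (0)
 31  0110110011100000→0 (0)
 32  1101100111000000→1 (0)
 33  1011001110000000→1 (1)
 34  0110011100000001→0 (0)
 35  1100111000000010→1 (0)
 36  1001110000000100→1 (1)
 37  0011100000001001→0 (0)
 38  0111000000010010→0 (0)
 39  1110000000100100→1 (0)
 40  1100000001001000→1 (1)
 41  1000000010010001→1 (1)
 42  0000000100100011→0 (0)
 43  0000001001000110→0 (0)
 44  0000010010001100→0 (1)
 45  0000100100011001→0 (0)
 46  0001001000110010→0 (1)
 47  0010010001100101→0 (0)
 48  0100100011001010→0 (0)
 49  1001000110010100→1 (0)
 50  0010001100101000→0 (1)
 51  0100011001010001→0 (1)
 52  1000110010100011→1 (0)
 53  0001100101000110→0 (1)
 54  0011001010001101→0 (0)
 55  0110010100011010→0 (0)
 56  1100101000110100→1 (1)
 57  1001010001101001→1 (1)
 58  0010100011010011→0 (1)
 59  0101000110100111→0 (1)
 60  1010001101001111→1 (0)
 61  0100011010011110→0 (1)
 62  1000110100111101→1 (0)
 63  0001101001111010→0 (1)
 64  0011010011110101→0 (1)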